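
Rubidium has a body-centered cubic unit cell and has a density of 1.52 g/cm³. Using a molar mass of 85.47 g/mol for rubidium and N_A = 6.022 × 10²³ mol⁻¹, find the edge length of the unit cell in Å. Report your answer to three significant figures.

5.72 Å

With Z = 2 atoms per BCC cell, a³ = Z·M/(N_A·ρ) = 2 × 85.47 / (6.022 × 10²³ × 1.520 g/cm³) = 1.867 × 10^-22 cm³.
a = (1.867 × 10^-22)^(1/3) = 5.716 × 10^-8 cm = 5.72 Å.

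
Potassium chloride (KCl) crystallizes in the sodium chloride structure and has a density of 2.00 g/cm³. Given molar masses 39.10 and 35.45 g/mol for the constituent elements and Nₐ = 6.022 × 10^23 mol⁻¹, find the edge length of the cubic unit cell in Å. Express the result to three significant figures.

M(KCl) = 74.55 g/mol; Z = 4 formula units per cell.
a³ = Z·M/(N_A·ρ) = 4 × 74.55 / (6.022 × 10²³ × 2.00) = 2.476 × 10^-22 cm³, so a = 6.279 × 10^-8 cm = 6.28 Å.

6.28 Å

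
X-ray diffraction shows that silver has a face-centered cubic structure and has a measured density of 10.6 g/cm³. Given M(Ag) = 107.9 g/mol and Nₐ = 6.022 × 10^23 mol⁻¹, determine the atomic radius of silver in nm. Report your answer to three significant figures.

0.144 nm

For an FCC cell (Z = 4), a³ = Z·M/(N_A·ρ) = 4 × 107.9 / (6.022 × 10²³ × 10.60) = 6.761 × 10^-23 cm³, so a = 4.074 × 10^-8 cm = 0.4074 nm.
Atoms touch along the face diagonal, so √2·a = 4r, so r = 0.3536 × a = 0.144 nm.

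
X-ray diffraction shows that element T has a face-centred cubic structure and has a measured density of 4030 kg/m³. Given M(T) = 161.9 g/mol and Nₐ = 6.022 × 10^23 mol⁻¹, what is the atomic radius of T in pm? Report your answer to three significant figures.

For an FCC cell (Z = 4), a³ = Z·M/(N_A·ρ) = 4 × 161.9 / (6.022 × 10²³ × 4.030) = 2.668 × 10^-22 cm³, so a = 6.438 × 10^-8 cm = 643.8 pm.
Atoms touch along the face diagonal, so √2·a = 4r, so r = 0.3536 × a = 228 pm.

228 pm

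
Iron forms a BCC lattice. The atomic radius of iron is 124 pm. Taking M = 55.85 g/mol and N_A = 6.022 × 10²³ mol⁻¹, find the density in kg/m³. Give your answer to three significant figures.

In a BCC lattice, atoms touch along the body diagonal, so √3·a = 4r, giving a = 286.4 pm = 2.864 × 10^-8 cm.
With Z = 2, ρ = Z·M/(N_A·a³) = 2 × 55.85 / (6.022 × 10²³ × 2.348 × 10^-23) = 7.899 g/cm³ = 7900 kg/m³.

7900 kg/m³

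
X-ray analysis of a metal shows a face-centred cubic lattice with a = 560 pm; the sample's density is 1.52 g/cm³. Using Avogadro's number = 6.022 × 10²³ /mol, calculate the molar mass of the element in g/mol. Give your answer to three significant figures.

40.2 g/mol

An FCC cell has Z = 4 atoms; a = 5.600 × 10^-8 cm.
M = ρ·N_A·a³/Z = 1.52 × 6.022 × 10²³ × 1.756 × 10^-22 / 4 = 40.2 g/mol.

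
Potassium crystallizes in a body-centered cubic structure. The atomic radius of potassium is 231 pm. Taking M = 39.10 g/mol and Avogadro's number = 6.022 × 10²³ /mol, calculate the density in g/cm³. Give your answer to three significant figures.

0.855 g/cm³

In a BCC lattice, atoms touch along the body diagonal, so √3·a = 4r, giving a = 533.5 pm = 5.335 × 10^-8 cm.
With Z = 2, ρ = Z·M/(N_A·a³) = 2 × 39.10 / (6.022 × 10²³ × 1.518 × 10^-22) = 0.8553 g/cm³.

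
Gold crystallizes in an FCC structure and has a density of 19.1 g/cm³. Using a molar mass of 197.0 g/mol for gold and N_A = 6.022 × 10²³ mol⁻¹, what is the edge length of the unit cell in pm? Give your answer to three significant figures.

With Z = 4 atoms per FCC cell, a³ = Z·M/(N_A·ρ) = 4 × 197.0 / (6.022 × 10²³ × 19.10 g/cm³) = 6.851 × 10^-23 cm³.
a = (6.851 × 10^-23)^(1/3) = 4.092 × 10^-8 cm = 409 pm.

409 pm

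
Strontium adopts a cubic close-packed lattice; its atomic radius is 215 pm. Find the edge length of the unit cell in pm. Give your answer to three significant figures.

In an FCC lattice, atoms touch along the face diagonal, so √2·a = 4r.
a = 4r/√2 = 4 × 215 / 1.4142 = 608 pm.

608 pm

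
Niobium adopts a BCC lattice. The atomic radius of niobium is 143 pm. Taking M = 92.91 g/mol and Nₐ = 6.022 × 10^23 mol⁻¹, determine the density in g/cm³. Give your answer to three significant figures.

In a BCC lattice, atoms touch along the body diagonal, so √3·a = 4r, giving a = 330.2 pm = 3.302 × 10^-8 cm.
With Z = 2, ρ = Z·M/(N_A·a³) = 2 × 92.91 / (6.022 × 10²³ × 3.602 × 10^-23) = 8.567 g/cm³.

8.57 g/cm³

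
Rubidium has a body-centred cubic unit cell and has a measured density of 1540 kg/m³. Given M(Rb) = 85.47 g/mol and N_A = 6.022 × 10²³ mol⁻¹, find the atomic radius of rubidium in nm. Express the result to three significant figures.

0.246 nm

For a BCC cell (Z = 2), a³ = Z·M/(N_A·ρ) = 2 × 85.47 / (6.022 × 10²³ × 1.540) = 1.843 × 10^-22 cm³, so a = 5.691 × 10^-8 cm = 0.5691 nm.
Atoms touch along the body diagonal, so √3·a = 4r, so r = 0.4330 × a = 0.246 nm.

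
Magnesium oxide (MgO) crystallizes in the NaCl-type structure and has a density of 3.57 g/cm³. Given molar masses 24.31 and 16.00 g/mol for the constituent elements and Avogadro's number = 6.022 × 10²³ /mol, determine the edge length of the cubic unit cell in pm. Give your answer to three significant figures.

422 pm

M(MgO) = 40.31 g/mol; Z = 4 formula units per cell.
a³ = Z·M/(N_A·ρ) = 4 × 40.31 / (6.022 × 10²³ × 3.57) = 7.500 × 10^-23 cm³, so a = 4.217 × 10^-8 cm = 422 pm.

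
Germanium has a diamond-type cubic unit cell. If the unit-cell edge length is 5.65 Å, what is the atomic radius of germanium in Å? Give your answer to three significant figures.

In a diamond cubic lattice, nearest neighbors lie along the body diagonal with √3·a = 8r.
r = √3·a/8 = 1.7321 × 5.65 / 8 = 1.22 Å.

1.22 Å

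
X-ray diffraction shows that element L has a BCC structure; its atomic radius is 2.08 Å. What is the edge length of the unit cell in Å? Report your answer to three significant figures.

4.80 Å

In a BCC lattice, atoms touch along the body diagonal, so √3·a = 4r.
a = 4r/√3 = 4 × 2.08 / 1.7321 = 4.80 Å.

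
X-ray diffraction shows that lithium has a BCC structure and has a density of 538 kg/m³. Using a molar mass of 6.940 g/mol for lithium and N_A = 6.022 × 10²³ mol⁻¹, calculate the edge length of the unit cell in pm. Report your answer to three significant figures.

350 pm

With Z = 2 atoms per BCC cell, a³ = Z·M/(N_A·ρ) = 2 × 6.940 / (6.022 × 10²³ × 0.5380 g/cm³) = 4.284 × 10^-23 cm³.
a = (4.284 × 10^-23)^(1/3) = 3.499 × 10^-8 cm = 350 pm.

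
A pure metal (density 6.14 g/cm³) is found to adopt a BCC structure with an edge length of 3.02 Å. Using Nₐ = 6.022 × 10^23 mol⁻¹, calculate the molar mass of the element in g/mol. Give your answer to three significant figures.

A BCC cell has Z = 2 atoms; a = 3.020 × 10^-8 cm.
M = ρ·N_A·a³/Z = 6.14 × 6.022 × 10²³ × 2.754 × 10^-23 / 2 = 50.9 g/mol.

50.9 g/mol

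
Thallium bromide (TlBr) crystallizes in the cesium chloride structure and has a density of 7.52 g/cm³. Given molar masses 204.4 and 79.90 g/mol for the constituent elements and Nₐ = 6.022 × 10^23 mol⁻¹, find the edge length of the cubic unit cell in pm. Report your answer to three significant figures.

397 pm

M(TlBr) = 284.3 g/mol; Z = 1 formula unit per cell.
a³ = Z·M/(N_A·ρ) = 1 × 284.3 / (6.022 × 10²³ × 7.52) = 6.278 × 10^-23 cm³, so a = 3.974 × 10^-8 cm = 397 pm.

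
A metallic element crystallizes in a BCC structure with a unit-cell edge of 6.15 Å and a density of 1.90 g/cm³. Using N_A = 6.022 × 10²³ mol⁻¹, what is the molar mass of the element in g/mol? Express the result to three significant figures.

A BCC cell has Z = 2 atoms; a = 6.150 × 10^-8 cm.
M = ρ·N_A·a³/Z = 1.90 × 6.022 × 10²³ × 2.326 × 10^-22 / 2 = 133 g/mol.

133 g/mol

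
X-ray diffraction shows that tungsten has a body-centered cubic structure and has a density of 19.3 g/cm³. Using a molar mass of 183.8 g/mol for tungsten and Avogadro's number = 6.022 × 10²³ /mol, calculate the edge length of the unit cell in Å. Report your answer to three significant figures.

With Z = 2 atoms per BCC cell, a³ = Z·M/(N_A·ρ) = 2 × 183.8 / (6.022 × 10²³ × 19.30 g/cm³) = 3.163 × 10^-23 cm³.
a = (3.163 × 10^-23)^(1/3) = 3.162 × 10^-8 cm = 3.16 Å.

3.16 Å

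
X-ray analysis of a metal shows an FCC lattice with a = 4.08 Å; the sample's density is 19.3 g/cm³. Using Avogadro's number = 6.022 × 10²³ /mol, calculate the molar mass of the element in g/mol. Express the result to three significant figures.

197 g/mol

An FCC cell has Z = 4 atoms; a = 4.080 × 10^-8 cm.
M = ρ·N_A·a³/Z = 19.3 × 6.022 × 10²³ × 6.792 × 10^-23 / 4 = 197 g/mol.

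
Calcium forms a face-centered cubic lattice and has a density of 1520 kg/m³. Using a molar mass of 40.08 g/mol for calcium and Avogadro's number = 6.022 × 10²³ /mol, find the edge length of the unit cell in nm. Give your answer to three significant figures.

With Z = 4 atoms per FCC cell, a³ = Z·M/(N_A·ρ) = 4 × 40.08 / (6.022 × 10²³ × 1.520 g/cm³) = 1.751 × 10^-22 cm³.
a = (1.751 × 10^-22)^(1/3) = 5.595 × 10^-8 cm = 0.560 nm.

0.560 nm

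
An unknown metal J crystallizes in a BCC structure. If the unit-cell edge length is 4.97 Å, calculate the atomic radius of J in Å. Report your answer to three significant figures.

In a BCC lattice, atoms touch along the body diagonal, so √3·a = 4r.
r = √3·a/4 = 1.7321 × 4.97 / 4 = 2.15 Å.

2.15 Å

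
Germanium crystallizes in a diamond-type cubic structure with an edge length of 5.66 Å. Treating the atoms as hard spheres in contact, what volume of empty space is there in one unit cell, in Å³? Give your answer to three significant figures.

In a diamond cubic lattice nearest neighbors lie along the body diagonal with √3·a = 8r, so r = 0.2165a = 1.225 Å.
V_cell = a³ = 181.3 Å³; V_atoms = 8 × (4/3)πr³ = 61.67 Å³.
Empty space = 181.3 − 61.67 = 120 Å³.

120 Å³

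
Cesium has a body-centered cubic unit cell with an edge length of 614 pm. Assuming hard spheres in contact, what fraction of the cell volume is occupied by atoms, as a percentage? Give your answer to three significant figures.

68.0%

In a BCC lattice atoms touch along the body diagonal, so √3·a = 4r, so r = 0.4330a = 265.9 pm.
Packing fraction = Z·(4/3)πr³ / a³ = 2 × (4/3)π × (265.9)³ / (614)³ = 0.6802 = 68.0%.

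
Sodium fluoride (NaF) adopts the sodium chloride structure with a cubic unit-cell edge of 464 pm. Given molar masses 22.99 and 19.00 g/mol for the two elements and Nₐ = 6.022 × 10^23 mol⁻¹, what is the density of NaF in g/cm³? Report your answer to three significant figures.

2.79 g/cm³

The sodium chloride structure contains Z = 4 formula units per cell; M(NaF) = 22.99 + 19.00 = 41.99 g/mol.
a³ = (4.640 × 10^-8 cm)³ = 9.990 × 10^-23 cm³.
ρ = 4 × 41.99 / (6.022 × 10²³ × 9.990 × 10^-23) = 2.792 g/cm³.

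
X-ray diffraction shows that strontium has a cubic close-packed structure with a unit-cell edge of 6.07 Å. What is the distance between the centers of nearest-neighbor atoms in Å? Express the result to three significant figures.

4.29 Å

In an FCC structure, atoms touch along the face diagonal, so √2·a = 4r; the nearest-neighbor distance equals 2r = 0.7071·a.
d = 0.7071 × 6.07 = 4.29 Å.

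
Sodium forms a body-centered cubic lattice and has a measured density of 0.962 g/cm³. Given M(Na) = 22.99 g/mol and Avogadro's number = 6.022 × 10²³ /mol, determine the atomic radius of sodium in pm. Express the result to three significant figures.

For a BCC cell (Z = 2), a³ = Z·M/(N_A·ρ) = 2 × 22.99 / (6.022 × 10²³ × 0.9620) = 7.937 × 10^-23 cm³, so a = 4.298 × 10^-8 cm = 429.8 pm.
Atoms touch along the body diagonal, so √3·a = 4r, so r = 0.4330 × a = 186 pm.

186 pm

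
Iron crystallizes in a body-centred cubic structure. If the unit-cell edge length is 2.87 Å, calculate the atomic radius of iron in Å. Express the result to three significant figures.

1.24 Å

In a BCC lattice, atoms touch along the body diagonal, so √3·a = 4r.
r = √3·a/4 = 1.7321 × 2.87 / 4 = 1.24 Å.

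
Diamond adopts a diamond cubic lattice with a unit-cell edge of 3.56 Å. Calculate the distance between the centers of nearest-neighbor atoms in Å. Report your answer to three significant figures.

In a diamond cubic structure, nearest neighbors lie along the body diagonal with √3·a = 8r; the nearest-neighbor distance equals 2r = 0.4330·a.
d = 0.4330 × 3.56 = 1.54 Å.

1.54 Å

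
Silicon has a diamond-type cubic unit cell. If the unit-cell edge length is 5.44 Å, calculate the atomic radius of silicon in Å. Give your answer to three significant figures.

1.18 Å

In a diamond cubic lattice, nearest neighbors lie along the body diagonal with √3·a = 8r.
r = √3·a/8 = 1.7321 × 5.44 / 8 = 1.18 Å.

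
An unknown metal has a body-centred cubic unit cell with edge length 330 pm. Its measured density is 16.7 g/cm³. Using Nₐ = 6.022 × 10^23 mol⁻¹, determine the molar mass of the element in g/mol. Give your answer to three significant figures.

181 g/mol

A BCC cell has Z = 2 atoms; a = 3.300 × 10^-8 cm.
M = ρ·N_A·a³/Z = 16.7 × 6.022 × 10²³ × 3.594 × 10^-23 / 2 = 181 g/mol.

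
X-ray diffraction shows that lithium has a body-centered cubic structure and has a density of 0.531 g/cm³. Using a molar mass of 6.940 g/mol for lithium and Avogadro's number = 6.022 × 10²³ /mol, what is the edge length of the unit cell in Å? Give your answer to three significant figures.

With Z = 2 atoms per BCC cell, a³ = Z·M/(N_A·ρ) = 2 × 6.940 / (6.022 × 10²³ × 0.5310 g/cm³) = 4.341 × 10^-23 cm³.
a = (4.341 × 10^-23)^(1/3) = 3.514 × 10^-8 cm = 3.51 Å.

3.51 Å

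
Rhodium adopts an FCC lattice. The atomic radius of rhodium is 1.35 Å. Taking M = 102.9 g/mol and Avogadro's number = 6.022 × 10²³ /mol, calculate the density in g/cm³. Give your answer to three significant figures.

In an FCC lattice, atoms touch along the face diagonal, so √2·a = 4r, giving a = 3.818 Å = 3.818 × 10^-8 cm.
With Z = 4, ρ = Z·M/(N_A·a³) = 4 × 102.9 / (6.022 × 10²³ × 5.567 × 10^-23) = 12.28 g/cm³.

12.3 g/cm³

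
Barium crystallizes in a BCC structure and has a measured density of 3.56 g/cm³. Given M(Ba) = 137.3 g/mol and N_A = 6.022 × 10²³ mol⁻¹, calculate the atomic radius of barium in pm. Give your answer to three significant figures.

For a BCC cell (Z = 2), a³ = Z·M/(N_A·ρ) = 2 × 137.3 / (6.022 × 10²³ × 3.560) = 1.281 × 10^-22 cm³, so a = 5.041 × 10^-8 cm = 504.1 pm.
Atoms touch along the body diagonal, so √3·a = 4r, so r = 0.4330 × a = 218 pm.

218 pm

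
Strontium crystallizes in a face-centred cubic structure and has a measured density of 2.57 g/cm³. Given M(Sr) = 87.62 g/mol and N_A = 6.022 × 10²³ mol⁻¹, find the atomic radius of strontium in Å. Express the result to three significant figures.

For an FCC cell (Z = 4), a³ = Z·M/(N_A·ρ) = 4 × 87.62 / (6.022 × 10²³ × 2.570) = 2.265 × 10^-22 cm³, so a = 6.095 × 10^-8 cm = 6.095 Å.
Atoms touch along the face diagonal, so √2·a = 4r, so r = 0.3536 × a = 2.16 Å.

2.16 Å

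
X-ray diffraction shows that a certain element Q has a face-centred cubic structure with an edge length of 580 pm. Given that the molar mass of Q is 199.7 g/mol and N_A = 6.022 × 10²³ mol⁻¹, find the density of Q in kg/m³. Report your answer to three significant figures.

6800 kg/m³

An FCC unit cell contains Z = 4 atoms.
Cell volume: a³ = (580 pm)³ = (5.800 × 10^-8 cm)³ = 1.951 × 10^-22 cm³.
ρ = Z·M/(N_A·a³) = 4 × 199.7 / (6.022 × 10²³ × 1.951 × 10^-22) = 6.799 g/cm³ = 6800 kg/m³.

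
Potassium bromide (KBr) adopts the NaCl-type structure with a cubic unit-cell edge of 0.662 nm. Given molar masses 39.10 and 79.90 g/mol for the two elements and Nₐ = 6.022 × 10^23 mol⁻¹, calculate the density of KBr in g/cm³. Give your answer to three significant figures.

2.72 g/cm³

The NaCl-type structure contains Z = 4 formula units per cell; M(KBr) = 39.10 + 79.90 = 119.0 g/mol.
a³ = (6.620 × 10^-8 cm)³ = 2.901 × 10^-22 cm³.
ρ = 4 × 119.0 / (6.022 × 10²³ × 2.901 × 10^-22) = 2.725 g/cm³.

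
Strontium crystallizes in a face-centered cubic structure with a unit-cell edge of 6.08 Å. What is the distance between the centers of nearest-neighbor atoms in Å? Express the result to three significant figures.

In an FCC structure, atoms touch along the face diagonal, so √2·a = 4r; the nearest-neighbor distance equals 2r = 0.7071·a.
d = 0.7071 × 6.08 = 4.30 Å.

4.30 Å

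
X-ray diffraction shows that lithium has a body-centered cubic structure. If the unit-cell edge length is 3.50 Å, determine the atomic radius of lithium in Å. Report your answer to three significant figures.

In a BCC lattice, atoms touch along the body diagonal, so √3·a = 4r.
r = √3·a/4 = 1.7321 × 3.50 / 4 = 1.52 Å.

1.52 Å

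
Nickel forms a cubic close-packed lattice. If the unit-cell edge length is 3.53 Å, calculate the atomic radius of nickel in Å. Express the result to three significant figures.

In an FCC lattice, atoms touch along the face diagonal, so √2·a = 4r.
r = √2·a/4 = 1.4142 × 3.53 / 4 = 1.25 Å.

1.25 Å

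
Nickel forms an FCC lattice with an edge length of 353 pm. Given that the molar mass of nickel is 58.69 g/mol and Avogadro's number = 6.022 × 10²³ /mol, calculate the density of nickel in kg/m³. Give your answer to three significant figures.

An FCC unit cell contains Z = 4 atoms.
Cell volume: a³ = (353 pm)³ = (3.530 × 10^-8 cm)³ = 4.399 × 10^-23 cm³.
ρ = Z·M/(N_A·a³) = 4 × 58.69 / (6.022 × 10²³ × 4.399 × 10^-23) = 8.863 g/cm³ = 8860 kg/m³.

8860 kg/m³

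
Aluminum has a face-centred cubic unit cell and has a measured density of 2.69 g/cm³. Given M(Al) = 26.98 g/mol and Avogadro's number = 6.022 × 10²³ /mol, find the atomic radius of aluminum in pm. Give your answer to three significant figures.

143 pm

For an FCC cell (Z = 4), a³ = Z·M/(N_A·ρ) = 4 × 26.98 / (6.022 × 10²³ × 2.690) = 6.662 × 10^-23 cm³, so a = 4.054 × 10^-8 cm = 405.4 pm.
Atoms touch along the face diagonal, so √2·a = 4r, so r = 0.3536 × a = 143 pm.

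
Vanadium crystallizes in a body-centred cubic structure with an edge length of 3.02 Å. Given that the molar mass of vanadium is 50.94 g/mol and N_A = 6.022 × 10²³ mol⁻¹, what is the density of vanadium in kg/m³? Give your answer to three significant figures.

6140 kg/m³

A BCC unit cell contains Z = 2 atoms.
Cell volume: a³ = (3.02 Å)³ = (3.020 × 10^-8 cm)³ = 2.754 × 10^-23 cm³.
ρ = Z·M/(N_A·a³) = 2 × 50.94 / (6.022 × 10²³ × 2.754 × 10^-23) = 6.142 g/cm³ = 6140 kg/m³.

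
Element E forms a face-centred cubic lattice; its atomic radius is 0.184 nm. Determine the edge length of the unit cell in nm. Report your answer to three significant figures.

In an FCC lattice, atoms touch along the face diagonal, so √2·a = 4r.
a = 4r/√2 = 4 × 0.184 / 1.4142 = 0.520 nm.

0.520 nm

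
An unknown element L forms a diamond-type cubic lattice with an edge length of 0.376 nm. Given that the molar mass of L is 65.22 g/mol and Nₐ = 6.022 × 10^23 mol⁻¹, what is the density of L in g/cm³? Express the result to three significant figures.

16.3 g/cm³

A diamond cubic unit cell contains Z = 8 atoms.
Cell volume: a³ = (0.376 nm)³ = (3.760 × 10^-8 cm)³ = 5.316 × 10^-23 cm³.
ρ = Z·M/(N_A·a³) = 8 × 65.22 / (6.022 × 10²³ × 5.316 × 10^-23) = 16.30 g/cm³.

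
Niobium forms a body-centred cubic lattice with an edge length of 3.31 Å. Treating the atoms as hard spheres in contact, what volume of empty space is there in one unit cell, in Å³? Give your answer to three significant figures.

In a BCC lattice atoms touch along the body diagonal, so √3·a = 4r, so r = 0.4330a = 1.433 Å.
V_cell = a³ = 36.26 Å³; V_atoms = 2 × (4/3)πr³ = 24.67 Å³.
Empty space = 36.26 − 24.67 = 11.6 Å³.

11.6 Å³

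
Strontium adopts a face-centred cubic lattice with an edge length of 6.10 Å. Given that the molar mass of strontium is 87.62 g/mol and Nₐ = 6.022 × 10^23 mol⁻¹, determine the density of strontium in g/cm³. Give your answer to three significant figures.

An FCC unit cell contains Z = 4 atoms.
Cell volume: a³ = (6.10 Å)³ = (6.100 × 10^-8 cm)³ = 2.270 × 10^-22 cm³.
ρ = Z·M/(N_A·a³) = 4 × 87.62 / (6.022 × 10²³ × 2.270 × 10^-22) = 2.564 g/cm³.

2.56 g/cm³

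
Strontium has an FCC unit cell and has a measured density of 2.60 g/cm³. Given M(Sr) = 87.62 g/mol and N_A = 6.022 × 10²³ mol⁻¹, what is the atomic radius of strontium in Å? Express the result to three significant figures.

2.15 Å

For an FCC cell (Z = 4), a³ = Z·M/(N_A·ρ) = 4 × 87.62 / (6.022 × 10²³ × 2.600) = 2.238 × 10^-22 cm³, so a = 6.072 × 10^-8 cm = 6.072 Å.
Atoms touch along the face diagonal, so √2·a = 4r, so r = 0.3536 × a = 2.15 Å.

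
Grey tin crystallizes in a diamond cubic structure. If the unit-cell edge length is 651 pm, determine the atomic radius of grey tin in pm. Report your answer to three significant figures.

In a diamond cubic lattice, nearest neighbors lie along the body diagonal with √3·a = 8r.
r = √3·a/8 = 1.7321 × 651 / 8 = 141 pm.

141 pm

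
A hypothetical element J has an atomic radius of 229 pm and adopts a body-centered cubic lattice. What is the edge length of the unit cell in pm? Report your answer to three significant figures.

529 pm

In a BCC lattice, atoms touch along the body diagonal, so √3·a = 4r.
a = 4r/√3 = 4 × 229 / 1.7321 = 529 pm.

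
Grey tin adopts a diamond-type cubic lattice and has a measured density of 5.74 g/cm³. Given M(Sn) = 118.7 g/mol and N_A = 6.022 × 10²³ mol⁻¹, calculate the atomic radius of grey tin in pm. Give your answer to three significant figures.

For a diamond cubic cell (Z = 8), a³ = Z·M/(N_A·ρ) = 8 × 118.7 / (6.022 × 10²³ × 5.740) = 2.747 × 10^-22 cm³, so a = 6.501 × 10^-8 cm = 650.1 pm.
Nearest neighbors lie along the body diagonal with √3·a = 8r, so r = 0.2165 × a = 141 pm.

141 pm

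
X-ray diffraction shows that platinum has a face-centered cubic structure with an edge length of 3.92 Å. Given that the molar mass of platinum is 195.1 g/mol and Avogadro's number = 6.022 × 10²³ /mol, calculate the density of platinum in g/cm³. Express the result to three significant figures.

An FCC unit cell contains Z = 4 atoms.
Cell volume: a³ = (3.92 Å)³ = (3.920 × 10^-8 cm)³ = 6.024 × 10^-23 cm³.
ρ = Z·M/(N_A·a³) = 4 × 195.1 / (6.022 × 10²³ × 6.024 × 10^-23) = 21.51 g/cm³.

21.5 g/cm³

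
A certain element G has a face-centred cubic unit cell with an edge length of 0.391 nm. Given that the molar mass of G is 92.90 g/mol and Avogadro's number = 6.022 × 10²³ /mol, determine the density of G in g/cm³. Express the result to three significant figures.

10.3 g/cm³

An FCC unit cell contains Z = 4 atoms.
Cell volume: a³ = (0.391 nm)³ = (3.910 × 10^-8 cm)³ = 5.978 × 10^-23 cm³.
ρ = Z·M/(N_A·a³) = 4 × 92.90 / (6.022 × 10²³ × 5.978 × 10^-23) = 10.32 g/cm³.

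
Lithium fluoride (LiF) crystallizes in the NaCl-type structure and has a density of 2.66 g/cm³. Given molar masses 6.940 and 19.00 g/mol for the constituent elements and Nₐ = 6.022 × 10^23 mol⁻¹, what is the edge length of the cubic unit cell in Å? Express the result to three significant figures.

4.02 Å

M(LiF) = 25.94 g/mol; Z = 4 formula units per cell.
a³ = Z·M/(N_A·ρ) = 4 × 25.94 / (6.022 × 10²³ × 2.66) = 6.478 × 10^-23 cm³, so a = 4.016 × 10^-8 cm = 4.02 Å.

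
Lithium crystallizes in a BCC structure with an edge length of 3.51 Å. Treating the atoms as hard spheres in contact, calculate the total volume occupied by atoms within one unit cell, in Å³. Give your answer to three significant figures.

29.4 Å³

In a BCC lattice atoms touch along the body diagonal, so √3·a = 4r, so r = 0.4330a = 1.520 Å.
V_atoms = Z × (4/3)πr³ = 2 × (4/3)π × (1.520)³ = 29.4 Å³.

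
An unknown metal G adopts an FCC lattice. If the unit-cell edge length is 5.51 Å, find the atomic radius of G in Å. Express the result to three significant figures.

1.95 Å

In an FCC lattice, atoms touch along the face diagonal, so √2·a = 4r.
r = √2·a/4 = 1.4142 × 5.51 / 4 = 1.95 Å.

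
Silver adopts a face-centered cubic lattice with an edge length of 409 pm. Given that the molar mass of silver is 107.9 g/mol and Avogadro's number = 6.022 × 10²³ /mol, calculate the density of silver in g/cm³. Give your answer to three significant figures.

An FCC unit cell contains Z = 4 atoms.
Cell volume: a³ = (409 pm)³ = (4.090 × 10^-8 cm)³ = 6.842 × 10^-23 cm³.
ρ = Z·M/(N_A·a³) = 4 × 107.9 / (6.022 × 10²³ × 6.842 × 10^-23) = 10.48 g/cm³.

10.5 g/cm³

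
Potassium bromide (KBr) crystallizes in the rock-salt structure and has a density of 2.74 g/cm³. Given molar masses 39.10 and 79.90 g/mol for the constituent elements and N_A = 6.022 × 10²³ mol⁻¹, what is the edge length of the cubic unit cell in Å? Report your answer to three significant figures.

M(KBr) = 119.0 g/mol; Z = 4 formula units per cell.
a³ = Z·M/(N_A·ρ) = 4 × 119.0 / (6.022 × 10²³ × 2.74) = 2.885 × 10^-22 cm³, so a = 6.608 × 10^-8 cm = 6.61 Å.

6.61 Å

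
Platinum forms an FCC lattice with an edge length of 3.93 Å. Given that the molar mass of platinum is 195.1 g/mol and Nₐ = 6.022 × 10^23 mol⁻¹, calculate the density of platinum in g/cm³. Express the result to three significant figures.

21.4 g/cm³

An FCC unit cell contains Z = 4 atoms.
Cell volume: a³ = (3.93 Å)³ = (3.930 × 10^-8 cm)³ = 6.070 × 10^-23 cm³.
ρ = Z·M/(N_A·a³) = 4 × 195.1 / (6.022 × 10²³ × 6.070 × 10^-23) = 21.35 g/cm³.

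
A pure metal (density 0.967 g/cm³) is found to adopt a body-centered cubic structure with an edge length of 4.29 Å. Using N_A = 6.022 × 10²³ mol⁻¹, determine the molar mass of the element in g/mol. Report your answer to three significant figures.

A BCC cell has Z = 2 atoms; a = 4.290 × 10^-8 cm.
M = ρ·N_A·a³/Z = 0.967 × 6.022 × 10²³ × 7.895 × 10^-23 / 2 = 23.0 g/mol.

23.0 g/mol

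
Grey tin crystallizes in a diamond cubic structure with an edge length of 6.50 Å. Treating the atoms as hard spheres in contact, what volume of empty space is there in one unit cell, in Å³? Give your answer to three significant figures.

In a diamond cubic lattice nearest neighbors lie along the body diagonal with √3·a = 8r, so r = 0.2165a = 1.407 Å.
V_cell = a³ = 274.6 Å³; V_atoms = 8 × (4/3)πr³ = 93.40 Å³.
Empty space = 274.6 − 93.40 = 181 Å³.

181 Å³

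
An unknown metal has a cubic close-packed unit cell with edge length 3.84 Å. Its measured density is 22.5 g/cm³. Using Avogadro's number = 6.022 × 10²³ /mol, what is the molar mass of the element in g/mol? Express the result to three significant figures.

192 g/mol

An FCC cell has Z = 4 atoms; a = 3.840 × 10^-8 cm.
M = ρ·N_A·a³/Z = 22.5 × 6.022 × 10²³ × 5.662 × 10^-23 / 4 = 192 g/mol.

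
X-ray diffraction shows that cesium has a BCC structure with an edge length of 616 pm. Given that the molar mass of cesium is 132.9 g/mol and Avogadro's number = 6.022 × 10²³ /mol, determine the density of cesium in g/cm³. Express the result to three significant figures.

A BCC unit cell contains Z = 2 atoms.
Cell volume: a³ = (616 pm)³ = (6.160 × 10^-8 cm)³ = 2.337 × 10^-22 cm³.
ρ = Z·M/(N_A·a³) = 2 × 132.9 / (6.022 × 10²³ × 2.337 × 10^-22) = 1.888 g/cm³.

1.89 g/cm³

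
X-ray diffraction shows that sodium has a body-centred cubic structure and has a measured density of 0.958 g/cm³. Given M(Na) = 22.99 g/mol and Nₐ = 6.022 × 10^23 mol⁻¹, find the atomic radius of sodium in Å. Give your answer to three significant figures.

For a BCC cell (Z = 2), a³ = Z·M/(N_A·ρ) = 2 × 22.99 / (6.022 × 10²³ × 0.9580) = 7.970 × 10^-23 cm³, so a = 4.303 × 10^-8 cm = 4.303 Å.
Atoms touch along the body diagonal, so √3·a = 4r, so r = 0.4330 × a = 1.86 Å.

1.86 Å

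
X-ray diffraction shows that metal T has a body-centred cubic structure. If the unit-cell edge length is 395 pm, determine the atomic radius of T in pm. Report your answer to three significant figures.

In a BCC lattice, atoms touch along the body diagonal, so √3·a = 4r.
r = √3·a/4 = 1.7321 × 395 / 4 = 171 pm.

171 pm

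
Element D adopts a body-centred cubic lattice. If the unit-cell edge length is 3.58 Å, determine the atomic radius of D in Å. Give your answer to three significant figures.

1.55 Å

In a BCC lattice, atoms touch along the body diagonal, so √3·a = 4r.
r = √3·a/4 = 1.7321 × 3.58 / 4 = 1.55 Å.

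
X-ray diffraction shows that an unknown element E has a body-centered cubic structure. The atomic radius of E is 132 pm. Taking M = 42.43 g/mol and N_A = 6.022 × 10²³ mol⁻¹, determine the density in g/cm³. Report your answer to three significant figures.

4.97 g/cm³

In a BCC lattice, atoms touch along the body diagonal, so √3·a = 4r, giving a = 304.8 pm = 3.048 × 10^-8 cm.
With Z = 2, ρ = Z·M/(N_A·a³) = 2 × 42.43 / (6.022 × 10²³ × 2.833 × 10^-23) = 4.974 g/cm³.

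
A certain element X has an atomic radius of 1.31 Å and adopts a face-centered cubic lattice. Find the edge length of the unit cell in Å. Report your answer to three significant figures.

In an FCC lattice, atoms touch along the face diagonal, so √2·a = 4r.
a = 4r/√2 = 4 × 1.31 / 1.4142 = 3.71 Å.

3.71 Å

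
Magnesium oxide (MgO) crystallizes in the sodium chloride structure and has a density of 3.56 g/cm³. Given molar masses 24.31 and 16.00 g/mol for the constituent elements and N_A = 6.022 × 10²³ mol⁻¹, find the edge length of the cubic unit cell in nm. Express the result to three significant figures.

0.422 nm

M(MgO) = 40.31 g/mol; Z = 4 formula units per cell.
a³ = Z·M/(N_A·ρ) = 4 × 40.31 / (6.022 × 10²³ × 3.56) = 7.521 × 10^-23 cm³, so a = 4.221 × 10^-8 cm = 0.422 nm.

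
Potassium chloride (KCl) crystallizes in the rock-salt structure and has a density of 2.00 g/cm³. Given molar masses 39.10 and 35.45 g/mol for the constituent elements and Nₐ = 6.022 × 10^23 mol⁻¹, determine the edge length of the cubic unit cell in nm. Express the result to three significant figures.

0.628 nm

M(KCl) = 74.55 g/mol; Z = 4 formula units per cell.
a³ = Z·M/(N_A·ρ) = 4 × 74.55 / (6.022 × 10²³ × 2.00) = 2.476 × 10^-22 cm³, so a = 6.279 × 10^-8 cm = 0.628 nm.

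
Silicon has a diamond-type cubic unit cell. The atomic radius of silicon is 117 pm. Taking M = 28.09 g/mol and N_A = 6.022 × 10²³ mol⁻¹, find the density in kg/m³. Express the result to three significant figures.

In a diamond cubic lattice, nearest neighbors lie along the body diagonal with √3·a = 8r, giving a = 540.4 pm = 5.404 × 10^-8 cm.
With Z = 8, ρ = Z·M/(N_A·a³) = 8 × 28.09 / (6.022 × 10²³ × 1.578 × 10^-22) = 2.365 g/cm³ = 2360 kg/m³.

2360 kg/m³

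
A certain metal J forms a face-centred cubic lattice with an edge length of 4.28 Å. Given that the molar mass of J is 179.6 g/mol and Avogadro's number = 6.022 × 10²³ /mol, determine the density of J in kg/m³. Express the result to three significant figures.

15200 kg/m³

An FCC unit cell contains Z = 4 atoms.
Cell volume: a³ = (4.28 Å)³ = (4.280 × 10^-8 cm)³ = 7.840 × 10^-23 cm³.
ρ = Z·M/(N_A·a³) = 4 × 179.6 / (6.022 × 10²³ × 7.840 × 10^-23) = 15.22 g/cm³ = 15200 kg/m³.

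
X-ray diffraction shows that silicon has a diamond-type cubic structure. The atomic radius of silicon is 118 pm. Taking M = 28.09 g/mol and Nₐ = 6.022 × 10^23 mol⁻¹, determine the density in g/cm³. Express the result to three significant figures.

In a diamond cubic lattice, nearest neighbors lie along the body diagonal with √3·a = 8r, giving a = 545.0 pm = 5.450 × 10^-8 cm.
With Z = 8, ρ = Z·M/(N_A·a³) = 8 × 28.09 / (6.022 × 10²³ × 1.619 × 10^-22) = 2.305 g/cm³.

2.30 g/cm³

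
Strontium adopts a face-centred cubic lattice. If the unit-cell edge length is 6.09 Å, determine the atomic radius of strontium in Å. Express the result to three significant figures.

In an FCC lattice, atoms touch along the face diagonal, so √2·a = 4r.
r = √2·a/4 = 1.4142 × 6.09 / 4 = 2.15 Å.

2.15 Å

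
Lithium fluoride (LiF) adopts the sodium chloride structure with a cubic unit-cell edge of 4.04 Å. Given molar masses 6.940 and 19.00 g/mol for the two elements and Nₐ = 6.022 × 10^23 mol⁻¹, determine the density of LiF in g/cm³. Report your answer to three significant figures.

The sodium chloride structure contains Z = 4 formula units per cell; M(LiF) = 6.940 + 19.00 = 25.94 g/mol.
a³ = (4.040 × 10^-8 cm)³ = 6.594 × 10^-23 cm³.
ρ = 4 × 25.94 / (6.022 × 10²³ × 6.594 × 10^-23) = 2.613 g/cm³.

2.61 g/cm³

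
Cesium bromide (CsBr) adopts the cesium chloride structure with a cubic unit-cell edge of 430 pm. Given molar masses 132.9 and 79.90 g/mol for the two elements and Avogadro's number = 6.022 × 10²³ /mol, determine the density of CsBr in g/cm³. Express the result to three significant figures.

4.44 g/cm³

The cesium chloride structure contains Z = 1 formula unit per cell; M(CsBr) = 132.9 + 79.90 = 212.8 g/mol.
a³ = (4.300 × 10^-8 cm)³ = 7.951 × 10^-23 cm³.
ρ = 1 × 212.8 / (6.022 × 10²³ × 7.951 × 10^-23) = 4.445 g/cm³.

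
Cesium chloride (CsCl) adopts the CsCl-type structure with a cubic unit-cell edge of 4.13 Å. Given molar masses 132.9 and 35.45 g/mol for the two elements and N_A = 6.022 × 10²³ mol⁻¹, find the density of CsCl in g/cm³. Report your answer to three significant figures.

3.97 g/cm³

The CsCl-type structure contains Z = 1 formula unit per cell; M(CsCl) = 132.9 + 35.45 = 168.35 g/mol.
a³ = (4.130 × 10^-8 cm)³ = 7.044 × 10^-23 cm³.
ρ = 1 × 168.35 / (6.022 × 10²³ × 7.044 × 10^-23) = 3.968 g/cm³.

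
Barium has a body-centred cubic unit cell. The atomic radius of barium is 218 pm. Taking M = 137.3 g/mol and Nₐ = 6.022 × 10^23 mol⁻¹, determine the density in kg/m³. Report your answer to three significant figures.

In a BCC lattice, atoms touch along the body diagonal, so √3·a = 4r, giving a = 503.4 pm = 5.034 × 10^-8 cm.
With Z = 2, ρ = Z·M/(N_A·a³) = 2 × 137.3 / (6.022 × 10²³ × 1.276 × 10^-22) = 3.573 g/cm³ = 3570 kg/m³.

3570 kg/m³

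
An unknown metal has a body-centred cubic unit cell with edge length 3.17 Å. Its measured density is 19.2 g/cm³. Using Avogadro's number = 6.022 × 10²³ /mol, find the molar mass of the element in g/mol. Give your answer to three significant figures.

184 g/mol

A BCC cell has Z = 2 atoms; a = 3.170 × 10^-8 cm.
M = ρ·N_A·a³/Z = 19.2 × 6.022 × 10²³ × 3.186 × 10^-23 / 2 = 184 g/mol.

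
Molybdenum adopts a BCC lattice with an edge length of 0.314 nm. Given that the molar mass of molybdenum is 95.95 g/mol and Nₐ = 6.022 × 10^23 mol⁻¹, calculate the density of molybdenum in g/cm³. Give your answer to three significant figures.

10.3 g/cm³

A BCC unit cell contains Z = 2 atoms.
Cell volume: a³ = (0.314 nm)³ = (3.140 × 10^-8 cm)³ = 3.096 × 10^-23 cm³.
ρ = Z·M/(N_A·a³) = 2 × 95.95 / (6.022 × 10²³ × 3.096 × 10^-23) = 10.29 g/cm³.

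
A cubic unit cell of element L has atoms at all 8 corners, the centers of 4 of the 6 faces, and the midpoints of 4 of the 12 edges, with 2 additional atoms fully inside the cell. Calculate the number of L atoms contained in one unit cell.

Corner atoms are shared by 8 cells (1/8 each), face atoms by 2 (1/2 each), edge atoms by 4 (1/4 each), interior atoms are unshared.
Net atoms = 8 × 1/8 + 4 × 1/2 + 4 × 1/4 + 2 = 1 + 2 + 1 + 2 = 6.

6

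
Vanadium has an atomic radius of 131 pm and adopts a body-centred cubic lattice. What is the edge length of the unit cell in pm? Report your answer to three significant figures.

303 pm

In a BCC lattice, atoms touch along the body diagonal, so √3·a = 4r.
a = 4r/√3 = 4 × 131 / 1.7321 = 303 pm.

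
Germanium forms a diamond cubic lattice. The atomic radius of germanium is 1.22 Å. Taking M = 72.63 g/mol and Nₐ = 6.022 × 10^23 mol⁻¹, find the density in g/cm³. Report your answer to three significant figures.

In a diamond cubic lattice, nearest neighbors lie along the body diagonal with √3·a = 8r, giving a = 5.635 Å = 5.635 × 10^-8 cm.
With Z = 8, ρ = Z·M/(N_A·a³) = 8 × 72.63 / (6.022 × 10²³ × 1.789 × 10^-22) = 5.393 g/cm³.

5.39 g/cm³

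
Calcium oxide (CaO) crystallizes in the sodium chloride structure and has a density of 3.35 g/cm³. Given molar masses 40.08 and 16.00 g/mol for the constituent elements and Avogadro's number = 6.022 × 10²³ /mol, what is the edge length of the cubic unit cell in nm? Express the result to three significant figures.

0.481 nm

M(CaO) = 56.08 g/mol; Z = 4 formula units per cell.
a³ = Z·M/(N_A·ρ) = 4 × 56.08 / (6.022 × 10²³ × 3.35) = 1.112 × 10^-22 cm³, so a = 4.809 × 10^-8 cm = 0.481 nm.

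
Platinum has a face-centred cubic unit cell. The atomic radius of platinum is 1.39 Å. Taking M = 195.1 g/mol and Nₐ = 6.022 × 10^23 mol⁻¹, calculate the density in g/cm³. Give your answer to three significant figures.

In an FCC lattice, atoms touch along the face diagonal, so √2·a = 4r, giving a = 3.932 Å = 3.932 × 10^-8 cm.
With Z = 4, ρ = Z·M/(N_A·a³) = 4 × 195.1 / (6.022 × 10²³ × 6.077 × 10^-23) = 21.33 g/cm³.

21.3 g/cm³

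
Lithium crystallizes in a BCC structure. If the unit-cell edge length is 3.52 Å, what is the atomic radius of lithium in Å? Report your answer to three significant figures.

1.52 Å

In a BCC lattice, atoms touch along the body diagonal, so √3·a = 4r.
r = √3·a/4 = 1.7321 × 3.52 / 4 = 1.52 Å.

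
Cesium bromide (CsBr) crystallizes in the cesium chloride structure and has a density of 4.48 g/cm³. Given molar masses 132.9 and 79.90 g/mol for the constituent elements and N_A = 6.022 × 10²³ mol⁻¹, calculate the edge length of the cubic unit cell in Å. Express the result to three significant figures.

M(CsBr) = 212.8 g/mol; Z = 1 formula unit per cell.
a³ = Z·M/(N_A·ρ) = 1 × 212.8 / (6.022 × 10²³ × 4.48) = 7.888 × 10^-23 cm³, so a = 4.289 × 10^-8 cm = 4.29 Å.

4.29 Å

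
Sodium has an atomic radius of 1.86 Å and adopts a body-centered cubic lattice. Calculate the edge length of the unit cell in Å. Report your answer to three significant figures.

In a BCC lattice, atoms touch along the body diagonal, so √3·a = 4r.
a = 4r/√3 = 4 × 1.86 / 1.7321 = 4.30 Å.

4.30 Å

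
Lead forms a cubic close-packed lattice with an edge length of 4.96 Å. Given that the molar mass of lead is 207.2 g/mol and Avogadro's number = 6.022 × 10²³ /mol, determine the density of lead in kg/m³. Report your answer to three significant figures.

An FCC unit cell contains Z = 4 atoms.
Cell volume: a³ = (4.96 Å)³ = (4.960 × 10^-8 cm)³ = 1.220 × 10^-22 cm³.
ρ = Z·M/(N_A·a³) = 4 × 207.2 / (6.022 × 10²³ × 1.220 × 10^-22) = 11.28 g/cm³ = 11300 kg/m³.

11300 kg/m³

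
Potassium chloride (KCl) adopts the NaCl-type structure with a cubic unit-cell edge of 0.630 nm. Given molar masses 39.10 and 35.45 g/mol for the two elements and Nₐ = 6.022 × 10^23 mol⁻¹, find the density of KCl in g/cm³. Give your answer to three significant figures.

1.98 g/cm³

The NaCl-type structure contains Z = 4 formula units per cell; M(KCl) = 39.10 + 35.45 = 74.55 g/mol.
a³ = (6.300 × 10^-8 cm)³ = 2.500 × 10^-22 cm³.
ρ = 4 × 74.55 / (6.022 × 10²³ × 2.500 × 10^-22) = 1.980 g/cm³.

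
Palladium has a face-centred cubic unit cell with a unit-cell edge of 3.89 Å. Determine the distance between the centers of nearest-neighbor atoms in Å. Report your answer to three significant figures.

2.75 Å

In an FCC structure, atoms touch along the face diagonal, so √2·a = 4r; the nearest-neighbor distance equals 2r = 0.7071·a.
d = 0.7071 × 3.89 = 2.75 Å.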